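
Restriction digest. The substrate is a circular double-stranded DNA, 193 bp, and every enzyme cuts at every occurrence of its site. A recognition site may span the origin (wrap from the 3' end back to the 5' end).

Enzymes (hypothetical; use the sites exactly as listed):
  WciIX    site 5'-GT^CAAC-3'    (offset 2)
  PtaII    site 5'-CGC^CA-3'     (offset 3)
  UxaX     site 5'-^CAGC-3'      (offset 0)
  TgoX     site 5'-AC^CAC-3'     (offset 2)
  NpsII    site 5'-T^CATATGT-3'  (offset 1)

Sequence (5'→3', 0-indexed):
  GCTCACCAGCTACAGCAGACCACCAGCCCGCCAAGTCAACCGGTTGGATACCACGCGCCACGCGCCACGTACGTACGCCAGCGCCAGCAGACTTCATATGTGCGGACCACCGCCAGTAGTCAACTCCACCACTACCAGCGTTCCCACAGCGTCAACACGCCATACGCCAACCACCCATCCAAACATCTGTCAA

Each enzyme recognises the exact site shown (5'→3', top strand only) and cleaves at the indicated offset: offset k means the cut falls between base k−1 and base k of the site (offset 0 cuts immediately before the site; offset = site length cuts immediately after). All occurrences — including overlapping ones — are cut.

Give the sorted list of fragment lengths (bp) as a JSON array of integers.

[3,4,5,6,6,6,6,6,7,7,7,7,8,8,8,9,10,11,13,13,15,28]

Scan for sites:
  WciIX GTCAAC/2: at [34, 118, 150] ⇒ [36, 120, 152]
  PtaII CGCCA/3: at [28, 55, 62, 75, 81, 110, 157, 164] ⇒ [31, 58, 65, 78, 84, 113, 160, 167]
  UxaX CAGC/0: at [6, 12, 23, 78, 84, 135, 146] ⇒ [6, 12, 23, 78, 84, 135, 146]
  TgoX ACCAC/2: at [18, 49, 105, 127, 169] ⇒ [20, 51, 107, 129, 171]
  NpsII TCATATGT/1: at [93] ⇒ [94]

Pooled cuts: [6, 12, 20, 23, 31, 36, 51, 58, 65, 78, 84, 94, 107, 113, 120, 129, 135, 146, 152, 160, 167, 171]

Fragments:
  6→12: 6 bp
  12→20: 8 bp
  20→23: 3 bp
  23→31: 8 bp
  31→36: 5 bp
  36→51: 15 bp
  51→58: 7 bp
  58→65: 7 bp
  65→78: 13 bp
  78→84: 6 bp
  84→94: 10 bp
  94→107: 13 bp
  107→113: 6 bp
  113→120: 7 bp
  120→129: 9 bp
  129→135: 6 bp
  135→146: 11 bp
  146→152: 6 bp
  152→160: 8 bp
  160→167: 7 bp
  167→171: 4 bp
  171→6 (wrap): 193-171+6 = 28 bp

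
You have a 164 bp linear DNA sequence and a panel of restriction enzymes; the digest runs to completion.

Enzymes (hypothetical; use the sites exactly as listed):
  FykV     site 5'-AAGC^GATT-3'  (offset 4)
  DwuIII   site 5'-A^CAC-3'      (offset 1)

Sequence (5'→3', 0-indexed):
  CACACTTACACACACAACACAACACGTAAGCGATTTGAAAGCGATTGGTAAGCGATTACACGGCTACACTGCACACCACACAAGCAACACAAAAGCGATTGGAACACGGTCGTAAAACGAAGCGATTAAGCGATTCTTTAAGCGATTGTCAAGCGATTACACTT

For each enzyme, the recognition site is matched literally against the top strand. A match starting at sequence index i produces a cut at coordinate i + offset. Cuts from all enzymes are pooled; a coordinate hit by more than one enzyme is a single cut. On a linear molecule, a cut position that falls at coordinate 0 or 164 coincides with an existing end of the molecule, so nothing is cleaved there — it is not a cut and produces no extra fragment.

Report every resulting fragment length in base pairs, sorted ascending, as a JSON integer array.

Per-enzyme occurrences:
  FykV (AAGCGATT, off=4): starts [27, 38, 49, 92, 119, 127, 139, 150] → cuts [31, 42, 53, 96, 123, 131, 143, 154]
  DwuIII (ACAC, off=1): starts [1, 7, 9, 11, 16, 21, 57, 65, 72, 77, 86, 103, 158] → cuts [2, 8, 10, 12, 17, 22, 58, 66, 73, 78, 87, 104, 159]

All cut coordinates (distinct, sorted): [2, 8, 10, 12, 17, 22, 31, 42, 53, 58, 66, 73, 78, 87, 96, 104, 123, 131, 143, 154, 159]

Fragments:
  [0,2): 2 bp
  [2,8): 6 bp
  [8,10): 2 bp
  [10,12): 2 bp
  [12,17): 5 bp
  [17,22): 5 bp
  [22,31): 9 bp
  [31,42): 11 bp
  [42,53): 11 bp
  [53,58): 5 bp
  [58,66): 8 bp
  [66,73): 7 bp
  [73,78): 5 bp
  [78,87): 9 bp
  [87,96): 9 bp
  [96,104): 8 bp
  [104,123): 19 bp
  [123,131): 8 bp
  [131,143): 12 bp
  [143,154): 11 bp
  [154,159): 5 bp
  [159,164): 5 bp

[2,2,2,5,5,5,5,5,5,6,7,8,8,8,9,9,9,11,11,11,12,19]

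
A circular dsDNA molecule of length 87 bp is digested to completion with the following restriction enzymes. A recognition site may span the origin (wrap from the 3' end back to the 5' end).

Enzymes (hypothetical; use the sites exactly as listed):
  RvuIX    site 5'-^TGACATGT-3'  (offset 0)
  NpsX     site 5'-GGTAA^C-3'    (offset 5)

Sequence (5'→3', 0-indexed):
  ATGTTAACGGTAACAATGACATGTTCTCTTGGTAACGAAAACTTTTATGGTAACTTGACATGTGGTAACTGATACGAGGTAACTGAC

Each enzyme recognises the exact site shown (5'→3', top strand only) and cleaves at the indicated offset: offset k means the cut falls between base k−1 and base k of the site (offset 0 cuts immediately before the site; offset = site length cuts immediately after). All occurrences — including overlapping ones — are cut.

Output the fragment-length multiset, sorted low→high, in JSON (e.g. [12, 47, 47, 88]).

Scan for sites:
  RvuIX TGACATGT/0: at [16, 55, 83] ⇒ [16, 55, 83]
  NpsX GGTAAC/5: at [8, 30, 48, 63, 77] ⇒ [13, 35, 53, 68, 82]

Pooled cuts: [13, 16, 35, 53, 55, 68, 82, 83]

Fragment lengths:
  13→16: 3 bp
  16→35: 19 bp
  35→53: 18 bp
  53→55: 2 bp
  55→68: 13 bp
  68→82: 14 bp
  82→83: 1 bp
  83→13 (wrap): 87-83+13 = 17 bp

[1,2,3,13,14,17,18,19]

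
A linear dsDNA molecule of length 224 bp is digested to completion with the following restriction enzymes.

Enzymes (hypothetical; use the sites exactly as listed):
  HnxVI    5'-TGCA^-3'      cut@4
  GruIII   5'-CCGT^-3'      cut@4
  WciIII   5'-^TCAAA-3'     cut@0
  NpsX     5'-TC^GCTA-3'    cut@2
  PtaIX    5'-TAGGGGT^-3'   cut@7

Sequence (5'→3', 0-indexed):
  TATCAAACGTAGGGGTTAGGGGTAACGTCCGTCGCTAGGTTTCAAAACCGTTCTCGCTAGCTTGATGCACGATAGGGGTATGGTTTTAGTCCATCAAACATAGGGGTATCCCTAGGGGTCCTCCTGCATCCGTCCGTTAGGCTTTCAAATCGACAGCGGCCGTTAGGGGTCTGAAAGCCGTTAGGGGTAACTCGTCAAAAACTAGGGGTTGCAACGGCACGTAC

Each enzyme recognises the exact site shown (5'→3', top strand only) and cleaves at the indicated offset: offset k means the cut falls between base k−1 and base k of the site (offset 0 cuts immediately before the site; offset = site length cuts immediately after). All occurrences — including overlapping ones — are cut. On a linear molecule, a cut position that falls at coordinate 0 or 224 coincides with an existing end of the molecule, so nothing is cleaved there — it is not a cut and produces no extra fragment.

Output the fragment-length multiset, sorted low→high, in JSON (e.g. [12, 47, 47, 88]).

Site scan:
  HnxVI TGCA/4: at [65, 124, 209] ⇒ [69, 128, 213]
  GruIII CCGT/4: at [28, 47, 129, 133, 159, 177] ⇒ [32, 51, 133, 137, 163, 181]
  WciIII TCAAA/0: at [2, 41, 93, 144, 194] ⇒ [2, 41, 93, 144, 194]
  NpsX TCGCTA/2: at [31, 53] ⇒ [33, 55]
  PtaIX TAGGGGT/7: at [9, 16, 72, 100, 112, 163, 181, 202] ⇒ [16, 23, 79, 107, 119, 170, 188, 209]

All cut coordinates (distinct, sorted): [2, 16, 23, 32, 33, 41, 51, 55, 69, 79, 93, 107, 119, 128, 133, 137, 144, 163, 170, 181, 188, 194, 209, 213]

Fragment lengths:
  [0,2): 2 bp
  [2,16): 14 bp
  [16,23): 7 bp
  [23,32): 9 bp
  [32,33): 1 bp
  [33,41): 8 bp
  [41,51): 10 bp
  [51,55): 4 bp
  [55,69): 14 bp
  [69,79): 10 bp
  [79,93): 14 bp
  [93,107): 14 bp
  [107,119): 12 bp
  [119,128): 9 bp
  [128,133): 5 bp
  [133,137): 4 bp
  [137,144): 7 bp
  [144,163): 19 bp
  [163,170): 7 bp
  [170,181): 11 bp
  [181,188): 7 bp
  [188,194): 6 bp
  [194,209): 15 bp
  [209,213): 4 bp
  [213,224): 11 bp

[1,2,4,4,4,5,6,7,7,7,7,8,9,9,10,10,11,11,12,14,14,14,14,15,19]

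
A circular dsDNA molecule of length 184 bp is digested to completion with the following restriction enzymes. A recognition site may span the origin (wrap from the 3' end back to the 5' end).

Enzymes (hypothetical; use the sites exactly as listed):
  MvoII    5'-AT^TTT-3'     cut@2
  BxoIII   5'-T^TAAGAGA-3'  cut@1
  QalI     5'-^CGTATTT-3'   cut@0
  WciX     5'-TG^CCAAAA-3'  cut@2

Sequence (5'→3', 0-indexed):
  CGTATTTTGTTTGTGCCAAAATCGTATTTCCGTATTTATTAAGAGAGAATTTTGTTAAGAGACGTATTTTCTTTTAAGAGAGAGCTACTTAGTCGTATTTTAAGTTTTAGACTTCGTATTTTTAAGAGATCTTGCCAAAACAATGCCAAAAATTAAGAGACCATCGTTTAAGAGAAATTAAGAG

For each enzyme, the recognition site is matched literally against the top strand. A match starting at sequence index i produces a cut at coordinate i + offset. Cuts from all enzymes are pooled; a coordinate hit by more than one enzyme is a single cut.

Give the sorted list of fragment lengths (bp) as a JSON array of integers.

Site scan:
  MvoII ATTTT/2: at [3, 48, 65, 96, 117] ⇒ [5, 50, 67, 98, 119]
  BxoIII TTAAGAGA/1: at [38, 54, 73, 121, 152, 167] ⇒ [39, 55, 74, 122, 153, 168]
  QalI CGTATTT/0: at [0, 22, 30, 62, 93, 114] ⇒ [0, 22, 30, 62, 93, 114]
  WciX TGCCAAAA/2: at [13, 132, 143] ⇒ [15, 134, 145]

Pooled cuts: [0, 5, 15, 22, 30, 39, 50, 55, 62, 67, 74, 93, 98, 114, 119, 122, 134, 145, 153, 168]

Fragment lengths:
  0→5: 5 bp
  5→15: 10 bp
  15→22: 7 bp
  22→30: 8 bp
  30→39: 9 bp
  39→50: 11 bp
  50→55: 5 bp
  55→62: 7 bp
  62→67: 5 bp
  67→74: 7 bp
  74→93: 19 bp
  93→98: 5 bp
  98→114: 16 bp
  114→119: 5 bp
  119→122: 3 bp
  122→134: 12 bp
  134→145: 11 bp
  145→153: 8 bp
  153→168: 15 bp
  168→0 (wrap): 184-168+0 = 16 bp

[3,5,5,5,5,5,7,7,7,8,8,9,10,11,11,12,15,16,16,19]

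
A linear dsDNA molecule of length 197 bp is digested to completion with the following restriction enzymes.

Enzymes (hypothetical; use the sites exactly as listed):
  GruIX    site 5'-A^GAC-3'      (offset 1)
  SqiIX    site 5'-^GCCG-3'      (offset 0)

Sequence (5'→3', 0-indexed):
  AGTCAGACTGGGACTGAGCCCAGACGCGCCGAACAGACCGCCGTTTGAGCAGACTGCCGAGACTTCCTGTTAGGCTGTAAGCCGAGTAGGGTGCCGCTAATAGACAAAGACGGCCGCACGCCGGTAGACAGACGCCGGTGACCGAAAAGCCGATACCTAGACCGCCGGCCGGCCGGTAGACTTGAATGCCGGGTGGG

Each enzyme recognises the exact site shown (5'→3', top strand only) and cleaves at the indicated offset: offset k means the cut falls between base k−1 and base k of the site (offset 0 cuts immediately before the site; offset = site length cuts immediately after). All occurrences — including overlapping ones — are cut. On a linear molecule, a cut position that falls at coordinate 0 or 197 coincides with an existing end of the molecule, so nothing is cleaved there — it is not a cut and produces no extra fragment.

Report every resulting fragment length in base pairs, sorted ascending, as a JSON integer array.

Site scan:
  GruIX (AGAC, off=1): starts [4, 21, 34, 50, 59, 101, 107, 125, 129, 158, 177] → cuts [5, 22, 35, 51, 60, 102, 108, 126, 130, 159, 178]
  SqiIX (GCCG, off=0): starts [27, 39, 55, 80, 92, 112, 119, 133, 148, 163, 167, 171, 187] → cuts [27, 39, 55, 80, 92, 112, 119, 133, 148, 163, 167, 171, 187]

Pooled cuts: [5, 22, 27, 35, 39, 51, 55, 60, 80, 92, 102, 108, 112, 119, 126, 130, 133, 148, 159, 163, 167, 171, 178, 187]

Fragment lengths:
  [0,5): 5 bp
  [5,22): 17 bp
  [22,27): 5 bp
  [27,35): 8 bp
  [35,39): 4 bp
  [39,51): 12 bp
  [51,55): 4 bp
  [55,60): 5 bp
  [60,80): 20 bp
  [80,92): 12 bp
  [92,102): 10 bp
  [102,108): 6 bp
  [108,112): 4 bp
  [112,119): 7 bp
  [119,126): 7 bp
  [126,130): 4 bp
  [130,133): 3 bp
  [133,148): 15 bp
  [148,159): 11 bp
  [159,163): 4 bp
  [163,167): 4 bp
  [167,171): 4 bp
  [171,178): 7 bp
  [178,187): 9 bp
  [187,197): 10 bp

[3,4,4,4,4,4,4,4,5,5,5,6,7,7,7,8,9,10,10,11,12,12,15,17,20]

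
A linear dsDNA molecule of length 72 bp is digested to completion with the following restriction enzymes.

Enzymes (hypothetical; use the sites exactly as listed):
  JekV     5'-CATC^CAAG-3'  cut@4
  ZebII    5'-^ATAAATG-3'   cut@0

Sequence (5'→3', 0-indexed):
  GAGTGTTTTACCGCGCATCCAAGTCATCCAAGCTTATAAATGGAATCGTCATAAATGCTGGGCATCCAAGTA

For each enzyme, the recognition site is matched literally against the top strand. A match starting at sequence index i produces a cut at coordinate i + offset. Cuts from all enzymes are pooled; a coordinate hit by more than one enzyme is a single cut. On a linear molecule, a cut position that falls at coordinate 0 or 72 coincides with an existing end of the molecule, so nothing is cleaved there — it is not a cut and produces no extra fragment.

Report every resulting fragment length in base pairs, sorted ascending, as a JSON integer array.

[6,7,9,15,16,19]

Site scan:
  JekV (CATCCAAG, off=4): starts [15, 24, 62] → cuts [19, 28, 66]
  ZebII (ATAAATG, off=0): starts [35, 50] → cuts [35, 50]

All cut coordinates (distinct, sorted): [19, 28, 35, 50, 66]

Fragments:
  [0,19): 19 bp
  [19,28): 9 bp
  [28,35): 7 bp
  [35,50): 15 bp
  [50,66): 16 bp
  [66,72): 6 bp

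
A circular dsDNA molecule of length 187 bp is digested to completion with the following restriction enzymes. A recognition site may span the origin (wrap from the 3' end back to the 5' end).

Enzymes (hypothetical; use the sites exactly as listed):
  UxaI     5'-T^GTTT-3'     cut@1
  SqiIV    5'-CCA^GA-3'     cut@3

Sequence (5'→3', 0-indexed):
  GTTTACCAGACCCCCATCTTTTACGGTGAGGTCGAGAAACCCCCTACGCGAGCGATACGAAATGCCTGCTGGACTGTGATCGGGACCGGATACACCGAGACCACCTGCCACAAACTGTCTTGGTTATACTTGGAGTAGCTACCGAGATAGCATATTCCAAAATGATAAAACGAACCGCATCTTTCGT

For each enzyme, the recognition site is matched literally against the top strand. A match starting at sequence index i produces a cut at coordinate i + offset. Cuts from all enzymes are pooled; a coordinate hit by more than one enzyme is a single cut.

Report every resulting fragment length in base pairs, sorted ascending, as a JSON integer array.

Per-enzyme occurrences:
  UxaI TGTTT/1: at [186] ⇒ [0]
  SqiIV CCAGA/3: at [5] ⇒ [8]

Pooled cuts: [0, 8]

Fragment lengths:
  0→8: 8 bp
  8→0 (wrap): 187-8+0 = 179 bp

[8,179]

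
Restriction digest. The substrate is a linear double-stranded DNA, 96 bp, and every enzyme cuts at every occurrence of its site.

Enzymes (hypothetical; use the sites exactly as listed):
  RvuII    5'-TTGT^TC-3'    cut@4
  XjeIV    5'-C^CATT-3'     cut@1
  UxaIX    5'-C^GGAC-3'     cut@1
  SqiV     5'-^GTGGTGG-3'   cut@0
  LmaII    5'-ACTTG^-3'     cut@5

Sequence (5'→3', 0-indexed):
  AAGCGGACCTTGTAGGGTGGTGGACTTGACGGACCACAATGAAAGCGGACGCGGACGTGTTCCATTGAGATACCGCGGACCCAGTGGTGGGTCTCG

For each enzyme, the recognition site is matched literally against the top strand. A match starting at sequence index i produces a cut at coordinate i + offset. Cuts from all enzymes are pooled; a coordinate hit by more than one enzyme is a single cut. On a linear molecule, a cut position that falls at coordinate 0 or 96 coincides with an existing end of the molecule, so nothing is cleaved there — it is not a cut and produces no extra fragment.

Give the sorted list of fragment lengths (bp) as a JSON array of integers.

Site scan:
  RvuII (TTGTTC, off=4): no sites
  XjeIV (CCATT, off=1): starts [61] → cuts [62]
  UxaIX (CGGAC, off=1): starts [3, 29, 45, 51, 75] → cuts [4, 30, 46, 52, 76]
  SqiV (GTGGTGG, off=0): starts [16, 83] → cuts [16, 83]
  LmaII (ACTTG, off=5): starts [23] → cuts [28]

Pooled cuts: [4, 16, 28, 30, 46, 52, 62, 76, 83]

Fragment lengths:
  [0,4): 4 bp
  [4,16): 12 bp
  [16,28): 12 bp
  [28,30): 2 bp
  [30,46): 16 bp
  [46,52): 6 bp
  [52,62): 10 bp
  [62,76): 14 bp
  [76,83): 7 bp
  [83,96): 13 bp

[2,4,6,7,10,12,12,13,14,16]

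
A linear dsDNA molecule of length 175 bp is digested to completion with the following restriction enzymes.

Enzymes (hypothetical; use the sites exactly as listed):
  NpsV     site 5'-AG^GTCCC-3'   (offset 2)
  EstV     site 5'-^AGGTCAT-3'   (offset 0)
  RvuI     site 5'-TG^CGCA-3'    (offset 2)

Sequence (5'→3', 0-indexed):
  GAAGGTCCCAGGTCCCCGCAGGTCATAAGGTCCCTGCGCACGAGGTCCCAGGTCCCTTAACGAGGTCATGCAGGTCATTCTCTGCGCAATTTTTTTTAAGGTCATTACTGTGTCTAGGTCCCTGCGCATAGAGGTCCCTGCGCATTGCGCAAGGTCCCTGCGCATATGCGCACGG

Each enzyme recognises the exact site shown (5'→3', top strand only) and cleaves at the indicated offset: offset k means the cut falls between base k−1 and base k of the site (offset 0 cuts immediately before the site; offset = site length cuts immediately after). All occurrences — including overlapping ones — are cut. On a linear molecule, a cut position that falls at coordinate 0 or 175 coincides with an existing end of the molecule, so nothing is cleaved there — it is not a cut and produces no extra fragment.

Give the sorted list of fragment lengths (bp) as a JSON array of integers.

[4,6,7,7,7,7,7,7,7,7,8,8,8,9,9,10,11,13,14,19]

Site scan:
  NpsV AGGTCCC/2: at [2, 9, 27, 42, 49, 115, 131, 151] ⇒ [4, 11, 29, 44, 51, 117, 133, 153]
  EstV AGGTCAT/0: at [19, 62, 71, 98] ⇒ [19, 62, 71, 98]
  RvuI TGCGCA/2: at [34, 82, 122, 138, 145, 158, 166] ⇒ [36, 84, 124, 140, 147, 160, 168]

Pooled cuts: [4, 11, 19, 29, 36, 44, 51, 62, 71, 84, 98, 117, 124, 133, 140, 147, 153, 160, 168]

Fragment lengths:
  [0,4): 4 bp
  [4,11): 7 bp
  [11,19): 8 bp
  [19,29): 10 bp
  [29,36): 7 bp
  [36,44): 8 bp
  [44,51): 7 bp
  [51,62): 11 bp
  [62,71): 9 bp
  [71,84): 13 bp
  [84,98): 14 bp
  [98,117): 19 bp
  [117,124): 7 bp
  [124,133): 9 bp
  [133,140): 7 bp
  [140,147): 7 bp
  [147,153): 6 bp
  [153,160): 7 bp
  [160,168): 8 bp
  [168,175): 7 bp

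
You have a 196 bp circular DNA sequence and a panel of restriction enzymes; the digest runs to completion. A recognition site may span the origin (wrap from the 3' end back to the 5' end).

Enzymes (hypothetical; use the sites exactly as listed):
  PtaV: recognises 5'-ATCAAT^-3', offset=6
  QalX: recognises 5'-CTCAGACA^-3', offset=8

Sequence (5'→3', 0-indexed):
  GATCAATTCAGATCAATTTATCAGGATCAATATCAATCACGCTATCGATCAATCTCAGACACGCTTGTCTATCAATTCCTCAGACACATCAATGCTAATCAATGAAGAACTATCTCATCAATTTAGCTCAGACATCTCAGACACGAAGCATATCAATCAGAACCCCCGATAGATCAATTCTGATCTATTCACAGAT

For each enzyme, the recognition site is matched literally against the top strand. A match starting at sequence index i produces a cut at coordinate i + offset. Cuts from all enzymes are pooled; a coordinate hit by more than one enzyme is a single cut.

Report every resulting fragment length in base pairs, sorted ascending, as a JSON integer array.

Scan for sites:
  PtaV ATCAAT/6: at [1, 11, 25, 31, 47, 70, 87, 97, 116, 151, 172] ⇒ [7, 17, 31, 37, 53, 76, 93, 103, 122, 157, 178]
  QalX CTCAGACA/8: at [53, 78, 126, 135] ⇒ [61, 86, 134, 143]

All cut coordinates (distinct, sorted): [7, 17, 31, 37, 53, 61, 76, 86, 93, 103, 122, 134, 143, 157, 178]

Fragments:
  7→17: 10 bp
  17→31: 14 bp
  31→37: 6 bp
  37→53: 16 bp
  53→61: 8 bp
  61→76: 15 bp
  76→86: 10 bp
  86→93: 7 bp
  93→103: 10 bp
  103→122: 19 bp
  122→134: 12 bp
  134→143: 9 bp
  143→157: 14 bp
  157→178: 21 bp
  178→7 (wrap): 196-178+7 = 25 bp

[6,7,8,9,10,10,10,12,14,14,15,16,19,21,25]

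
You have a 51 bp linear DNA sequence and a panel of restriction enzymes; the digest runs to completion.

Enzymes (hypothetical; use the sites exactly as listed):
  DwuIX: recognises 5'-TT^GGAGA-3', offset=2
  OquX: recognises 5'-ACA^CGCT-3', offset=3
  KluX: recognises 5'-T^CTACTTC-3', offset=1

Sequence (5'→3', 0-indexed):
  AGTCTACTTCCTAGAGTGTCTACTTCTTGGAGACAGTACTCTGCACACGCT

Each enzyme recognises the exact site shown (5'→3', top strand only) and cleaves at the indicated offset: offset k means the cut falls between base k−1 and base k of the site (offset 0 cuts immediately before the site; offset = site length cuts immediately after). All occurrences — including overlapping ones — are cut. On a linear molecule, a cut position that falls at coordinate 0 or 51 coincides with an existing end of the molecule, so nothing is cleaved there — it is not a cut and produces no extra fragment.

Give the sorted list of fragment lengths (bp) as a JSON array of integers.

Per-enzyme occurrences:
  DwuIX (TTGGAGA, off=2): starts [26] → cuts [28]
  OquX (ACACGCT, off=3): starts [44] → cuts [47]
  KluX (TCTACTTC, off=1): starts [2, 18] → cuts [3, 19]

All cut coordinates (distinct, sorted): [3, 19, 28, 47]

Fragment lengths:
  [0,3): 3 bp
  [3,19): 16 bp
  [19,28): 9 bp
  [28,47): 19 bp
  [47,51): 4 bp

[3,4,9,16,19]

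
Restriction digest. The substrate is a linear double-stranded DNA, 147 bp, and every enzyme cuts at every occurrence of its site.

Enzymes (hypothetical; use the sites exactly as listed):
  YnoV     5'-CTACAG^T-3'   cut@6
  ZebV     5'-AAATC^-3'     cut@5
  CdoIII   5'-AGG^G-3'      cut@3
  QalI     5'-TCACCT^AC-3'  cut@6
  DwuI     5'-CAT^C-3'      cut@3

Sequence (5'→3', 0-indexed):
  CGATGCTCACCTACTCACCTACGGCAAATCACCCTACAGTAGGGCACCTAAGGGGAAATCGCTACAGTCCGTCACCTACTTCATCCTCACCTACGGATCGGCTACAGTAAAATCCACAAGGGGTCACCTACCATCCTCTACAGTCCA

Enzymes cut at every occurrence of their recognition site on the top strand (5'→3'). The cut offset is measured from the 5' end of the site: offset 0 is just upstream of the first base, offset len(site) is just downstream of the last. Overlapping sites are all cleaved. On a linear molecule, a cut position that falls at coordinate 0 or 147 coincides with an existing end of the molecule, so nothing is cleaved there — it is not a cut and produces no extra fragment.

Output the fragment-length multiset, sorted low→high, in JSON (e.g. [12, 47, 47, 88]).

[4,4,5,7,7,7,7,7,8,8,8,9,9,10,10,10,12,15]

Site scan:
  YnoV CTACAGT/6: at [33, 61, 101, 137] ⇒ [39, 67, 107, 143]
  ZebV AAATC/5: at [25, 55, 109] ⇒ [30, 60, 114]
  CdoIII AGGG/3: at [40, 50, 118] ⇒ [43, 53, 121]
  QalI TCACCTAC/6: at [6, 14, 71, 86, 123] ⇒ [12, 20, 77, 92, 129]
  DwuI CATC/3: at [81, 131] ⇒ [84, 134]

Pooled cuts: [12, 20, 30, 39, 43, 53, 60, 67, 77, 84, 92, 107, 114, 121, 129, 134, 143]

Fragments:
  [0,12): 12 bp
  [12,20): 8 bp
  [20,30): 10 bp
  [30,39): 9 bp
  [39,43): 4 bp
  [43,53): 10 bp
  [53,60): 7 bp
  [60,67): 7 bp
  [67,77): 10 bp
  [77,84): 7 bp
  [84,92): 8 bp
  [92,107): 15 bp
  [107,114): 7 bp
  [114,121): 7 bp
  [121,129): 8 bp
  [129,134): 5 bp
  [134,143): 9 bp
  [143,147): 4 bp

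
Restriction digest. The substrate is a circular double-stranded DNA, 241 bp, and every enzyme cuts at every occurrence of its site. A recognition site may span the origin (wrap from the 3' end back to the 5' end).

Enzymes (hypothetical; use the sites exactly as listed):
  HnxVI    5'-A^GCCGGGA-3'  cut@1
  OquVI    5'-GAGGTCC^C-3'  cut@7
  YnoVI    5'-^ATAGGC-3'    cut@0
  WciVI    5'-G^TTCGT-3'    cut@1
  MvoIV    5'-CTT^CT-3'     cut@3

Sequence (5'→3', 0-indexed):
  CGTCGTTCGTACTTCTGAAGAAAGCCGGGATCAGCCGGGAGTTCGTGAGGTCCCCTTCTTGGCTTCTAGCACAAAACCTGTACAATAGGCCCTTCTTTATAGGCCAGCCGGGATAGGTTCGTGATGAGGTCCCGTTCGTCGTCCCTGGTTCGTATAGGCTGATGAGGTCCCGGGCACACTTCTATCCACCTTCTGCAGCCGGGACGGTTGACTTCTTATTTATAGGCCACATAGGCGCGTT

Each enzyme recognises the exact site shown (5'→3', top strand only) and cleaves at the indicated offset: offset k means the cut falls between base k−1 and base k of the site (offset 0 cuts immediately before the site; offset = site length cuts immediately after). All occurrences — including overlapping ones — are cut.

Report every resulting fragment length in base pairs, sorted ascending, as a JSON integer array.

[2,4,4,5,5,7,7,8,8,8,9,9,9,9,10,10,11,11,11,12,14,15,17,17,19]

Per-enzyme occurrences:
  HnxVI AGCCGGGA/1: at [22, 32, 105, 196] ⇒ [23, 33, 106, 197]
  OquVI GAGGTCCC/7: at [46, 125, 163] ⇒ [53, 132, 170]
  YnoVI ATAGGC/0: at [84, 98, 153, 221, 230] ⇒ [84, 98, 153, 221, 230]
  WciVI GTTCGT/1: at [4, 40, 116, 133, 147, 238] ⇒ [5, 41, 117, 134, 148, 239]
  MvoIV CTTCT/3: at [11, 54, 62, 91, 178, 189, 211] ⇒ [14, 57, 65, 94, 181, 192, 214]

All cut coordinates (distinct, sorted): [5, 14, 23, 33, 41, 53, 57, 65, 84, 94, 98, 106, 117, 132, 134, 148, 153, 170, 181, 192, 197, 214, 221, 230, 239]

Fragment lengths:
  5→14: 9 bp
  14→23: 9 bp
  23→33: 10 bp
  33→41: 8 bp
  41→53: 12 bp
  53→57: 4 bp
  57→65: 8 bp
  65→84: 19 bp
  84→94: 10 bp
  94→98: 4 bp
  98→106: 8 bp
  106→117: 11 bp
  117→132: 15 bp
  132→134: 2 bp
  134→148: 14 bp
  148→153: 5 bp
  153→170: 17 bp
  170→181: 11 bp
  181→192: 11 bp
  192→197: 5 bp
  197→214: 17 bp
  214→221: 7 bp
  221→230: 9 bp
  230→239: 9 bp
  239→5 (wrap): 241-239+5 = 7 bp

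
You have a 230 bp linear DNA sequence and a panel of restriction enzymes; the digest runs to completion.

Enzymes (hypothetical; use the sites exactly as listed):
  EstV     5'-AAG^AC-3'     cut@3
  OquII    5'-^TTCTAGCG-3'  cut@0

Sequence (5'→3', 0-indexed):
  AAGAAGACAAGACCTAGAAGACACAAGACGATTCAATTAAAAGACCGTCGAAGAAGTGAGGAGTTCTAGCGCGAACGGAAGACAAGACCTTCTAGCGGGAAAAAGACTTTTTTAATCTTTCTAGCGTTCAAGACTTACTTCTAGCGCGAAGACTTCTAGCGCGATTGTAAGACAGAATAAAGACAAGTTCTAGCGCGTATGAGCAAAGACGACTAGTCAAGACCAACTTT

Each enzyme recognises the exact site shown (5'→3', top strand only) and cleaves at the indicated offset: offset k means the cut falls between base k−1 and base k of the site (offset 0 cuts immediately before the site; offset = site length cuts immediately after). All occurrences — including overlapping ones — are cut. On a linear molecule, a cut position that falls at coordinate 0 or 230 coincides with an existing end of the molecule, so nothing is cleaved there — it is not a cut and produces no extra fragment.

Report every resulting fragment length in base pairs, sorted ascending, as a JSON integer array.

Scan for sites:
  EstV AAGAC/3: at [3, 8, 17, 24, 40, 78, 83, 102, 129, 148, 168, 179, 205, 218] ⇒ [6, 11, 20, 27, 43, 81, 86, 105, 132, 151, 171, 182, 208, 221]
  OquII TTCTAGCG/0: at [63, 89, 118, 138, 153, 187] ⇒ [63, 89, 118, 138, 153, 187]

Pooled cuts: [6, 11, 20, 27, 43, 63, 81, 86, 89, 105, 118, 132, 138, 151, 153, 171, 182, 187, 208, 221]

Fragments:
  [0,6): 6 bp
  [6,11): 5 bp
  [11,20): 9 bp
  [20,27): 7 bp
  [27,43): 16 bp
  [43,63): 20 bp
  [63,81): 18 bp
  [81,86): 5 bp
  [86,89): 3 bp
  [89,105): 16 bp
  [105,118): 13 bp
  [118,132): 14 bp
  [132,138): 6 bp
  [138,151): 13 bp
  [151,153): 2 bp
  [153,171): 18 bp
  [171,182): 11 bp
  [182,187): 5 bp
  [187,208): 21 bp
  [208,221): 13 bp
  [221,230): 9 bp

[2,3,5,5,5,6,6,7,9,9,11,13,13,13,14,16,16,18,18,20,21]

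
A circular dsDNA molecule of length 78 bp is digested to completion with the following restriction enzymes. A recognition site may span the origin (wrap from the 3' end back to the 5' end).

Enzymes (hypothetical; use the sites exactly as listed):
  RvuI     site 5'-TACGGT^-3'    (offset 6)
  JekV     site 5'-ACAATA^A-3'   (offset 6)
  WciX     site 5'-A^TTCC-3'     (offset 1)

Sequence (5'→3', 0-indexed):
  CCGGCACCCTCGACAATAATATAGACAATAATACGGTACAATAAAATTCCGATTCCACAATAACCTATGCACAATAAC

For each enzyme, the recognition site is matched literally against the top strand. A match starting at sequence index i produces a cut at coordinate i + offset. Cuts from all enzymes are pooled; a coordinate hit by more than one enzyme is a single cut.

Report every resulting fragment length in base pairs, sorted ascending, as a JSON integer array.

[3,6,6,7,10,12,14,20]

Site scan:
  RvuI TACGGT/6: at [31] ⇒ [37]
  JekV ACAATAA/6: at [12, 24, 37, 56, 70] ⇒ [18, 30, 43, 62, 76]
  WciX ATTCC/1: at [45, 51] ⇒ [46, 52]

Pooled cuts: [18, 30, 37, 43, 46, 52, 62, 76]

Fragments:
  18→30: 12 bp
  30→37: 7 bp
  37→43: 6 bp
  43→46: 3 bp
  46→52: 6 bp
  52→62: 10 bp
  62→76: 14 bp
  76→18 (wrap): 78-76+18 = 20 bp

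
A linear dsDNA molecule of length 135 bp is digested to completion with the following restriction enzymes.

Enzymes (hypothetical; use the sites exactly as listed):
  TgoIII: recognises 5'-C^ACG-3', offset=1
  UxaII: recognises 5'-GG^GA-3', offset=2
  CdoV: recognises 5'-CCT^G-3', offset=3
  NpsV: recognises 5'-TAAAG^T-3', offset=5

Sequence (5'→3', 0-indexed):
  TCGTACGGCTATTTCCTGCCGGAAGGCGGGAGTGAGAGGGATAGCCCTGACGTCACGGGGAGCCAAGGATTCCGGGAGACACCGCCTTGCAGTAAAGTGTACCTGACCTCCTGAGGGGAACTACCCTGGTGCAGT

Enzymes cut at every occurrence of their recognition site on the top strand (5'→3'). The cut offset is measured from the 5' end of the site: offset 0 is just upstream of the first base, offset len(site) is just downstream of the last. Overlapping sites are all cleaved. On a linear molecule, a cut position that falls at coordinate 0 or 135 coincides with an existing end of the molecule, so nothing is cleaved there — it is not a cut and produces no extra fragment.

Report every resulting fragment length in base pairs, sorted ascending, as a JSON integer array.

[5,5,6,7,8,8,9,10,10,12,16,17,22]

Per-enzyme occurrences:
  TgoIII CACG/1: at [53] ⇒ [54]
  UxaII GGGA/2: at [27, 37, 57, 73, 115] ⇒ [29, 39, 59, 75, 117]
  CdoV CCTG/3: at [14, 45, 101, 109, 124] ⇒ [17, 48, 104, 112, 127]
  NpsV TAAAGT/5: at [92] ⇒ [97]

All cut coordinates (distinct, sorted): [17, 29, 39, 48, 54, 59, 75, 97, 104, 112, 117, 127]

Fragment lengths:
  [0,17): 17 bp
  [17,29): 12 bp
  [29,39): 10 bp
  [39,48): 9 bp
  [48,54): 6 bp
  [54,59): 5 bp
  [59,75): 16 bp
  [75,97): 22 bp
  [97,104): 7 bp
  [104,112): 8 bp
  [112,117): 5 bp
  [117,127): 10 bp
  [127,135): 8 bp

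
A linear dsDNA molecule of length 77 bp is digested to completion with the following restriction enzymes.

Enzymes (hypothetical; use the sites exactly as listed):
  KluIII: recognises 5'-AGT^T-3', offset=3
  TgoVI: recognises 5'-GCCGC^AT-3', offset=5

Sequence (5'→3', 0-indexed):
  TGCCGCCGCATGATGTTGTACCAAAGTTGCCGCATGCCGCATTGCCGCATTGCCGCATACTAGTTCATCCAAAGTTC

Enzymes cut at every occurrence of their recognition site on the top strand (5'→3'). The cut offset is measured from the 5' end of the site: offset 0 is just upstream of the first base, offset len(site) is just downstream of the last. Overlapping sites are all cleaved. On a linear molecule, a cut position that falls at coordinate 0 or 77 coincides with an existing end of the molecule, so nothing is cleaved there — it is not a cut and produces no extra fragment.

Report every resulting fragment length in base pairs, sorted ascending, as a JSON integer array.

Per-enzyme occurrences:
  KluIII (AGTT, off=3): starts [24, 61, 72] → cuts [27, 64, 75]
  TgoVI (GCCGCAT, off=5): starts [4, 28, 35, 43, 51] → cuts [9, 33, 40, 48, 56]

Pooled cuts: [9, 27, 33, 40, 48, 56, 64, 75]

Fragment lengths:
  [0,9): 9 bp
  [9,27): 18 bp
  [27,33): 6 bp
  [33,40): 7 bp
  [40,48): 8 bp
  [48,56): 8 bp
  [56,64): 8 bp
  [64,75): 11 bp
  [75,77): 2 bp

[2,6,7,8,8,8,9,11,18]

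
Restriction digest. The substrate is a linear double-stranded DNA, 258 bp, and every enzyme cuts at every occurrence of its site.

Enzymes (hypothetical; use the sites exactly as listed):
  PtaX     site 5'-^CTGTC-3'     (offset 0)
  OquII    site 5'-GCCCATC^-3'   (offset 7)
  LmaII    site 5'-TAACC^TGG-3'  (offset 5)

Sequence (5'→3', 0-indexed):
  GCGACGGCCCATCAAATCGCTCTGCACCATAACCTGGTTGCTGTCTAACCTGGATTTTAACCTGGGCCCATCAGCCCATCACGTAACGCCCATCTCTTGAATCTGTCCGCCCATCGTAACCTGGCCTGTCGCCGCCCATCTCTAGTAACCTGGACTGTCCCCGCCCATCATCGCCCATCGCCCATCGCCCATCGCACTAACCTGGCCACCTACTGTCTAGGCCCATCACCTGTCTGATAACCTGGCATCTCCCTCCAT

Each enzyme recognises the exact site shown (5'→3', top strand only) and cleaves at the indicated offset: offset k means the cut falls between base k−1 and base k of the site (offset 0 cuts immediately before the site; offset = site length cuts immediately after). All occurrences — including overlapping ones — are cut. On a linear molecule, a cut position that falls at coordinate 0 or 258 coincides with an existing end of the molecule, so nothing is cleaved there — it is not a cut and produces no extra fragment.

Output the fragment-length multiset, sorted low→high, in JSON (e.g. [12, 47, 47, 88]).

[2,4,4,6,6,7,7,8,8,9,10,10,10,10,10,12,13,13,13,14,15,15,15,16,21]

Scan for sites:
  PtaX CTGTC/0: at [40, 102, 125, 154, 212, 229] ⇒ [40, 102, 125, 154, 212, 229]
  OquII GCCCATC/7: at [6, 65, 73, 87, 108, 133, 162, 172, 179, 186, 220] ⇒ [13, 72, 80, 94, 115, 140, 169, 179, 186, 193, 227]
  LmaII TAACCTGG/5: at [29, 45, 57, 116, 145, 197, 237] ⇒ [34, 50, 62, 121, 150, 202, 242]

Pooled cuts: [13, 34, 40, 50, 62, 72, 80, 94, 102, 115, 121, 125, 140, 150, 154, 169, 179, 186, 193, 202, 212, 227, 229, 242]

Fragment lengths:
  [0,13): 13 bp
  [13,34): 21 bp
  [34,40): 6 bp
  [40,50): 10 bp
  [50,62): 12 bp
  [62,72): 10 bp
  [72,80): 8 bp
  [80,94): 14 bp
  [94,102): 8 bp
  [102,115): 13 bp
  [115,121): 6 bp
  [121,125): 4 bp
  [125,140): 15 bp
  [140,150): 10 bp
  [150,154): 4 bp
  [154,169): 15 bp
  [169,179): 10 bp
  [179,186): 7 bp
  [186,193): 7 bp
  [193,202): 9 bp
  [202,212): 10 bp
  [212,227): 15 bp
  [227,229): 2 bp
  [229,242): 13 bp
  [242,258): 16 bp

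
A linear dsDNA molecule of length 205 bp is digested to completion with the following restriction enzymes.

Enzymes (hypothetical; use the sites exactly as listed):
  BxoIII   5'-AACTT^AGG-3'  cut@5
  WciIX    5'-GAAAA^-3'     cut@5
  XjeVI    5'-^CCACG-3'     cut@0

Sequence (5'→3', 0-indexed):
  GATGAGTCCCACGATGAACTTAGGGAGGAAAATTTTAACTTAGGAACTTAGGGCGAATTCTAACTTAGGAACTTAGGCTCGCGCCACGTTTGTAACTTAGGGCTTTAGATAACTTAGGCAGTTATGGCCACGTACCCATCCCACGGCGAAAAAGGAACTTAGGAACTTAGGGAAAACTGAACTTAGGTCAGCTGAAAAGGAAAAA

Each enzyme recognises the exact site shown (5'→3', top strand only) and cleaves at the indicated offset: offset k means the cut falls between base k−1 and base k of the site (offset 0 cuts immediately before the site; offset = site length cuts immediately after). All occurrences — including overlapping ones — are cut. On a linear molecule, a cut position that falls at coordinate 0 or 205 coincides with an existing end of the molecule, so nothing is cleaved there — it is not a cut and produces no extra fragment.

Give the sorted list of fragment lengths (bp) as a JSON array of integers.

Site scan:
  BxoIII (AACTTAGG, off=5): starts [16, 36, 44, 61, 69, 93, 110, 155, 163, 179] → cuts [21, 41, 49, 66, 74, 98, 115, 160, 168, 184]
  WciIX (GAAAA, off=5): starts [27, 147, 171, 193, 199] → cuts [32, 152, 176, 198, 204]
  XjeVI (CCACG, off=0): starts [8, 83, 127, 140] → cuts [8, 83, 127, 140]

All cut coordinates (distinct, sorted): [8, 21, 32, 41, 49, 66, 74, 83, 98, 115, 127, 140, 152, 160, 168, 176, 184, 198, 204]

Fragments:
  [0,8): 8 bp
  [8,21): 13 bp
  [21,32): 11 bp
  [32,41): 9 bp
  [41,49): 8 bp
  [49,66): 17 bp
  [66,74): 8 bp
  [74,83): 9 bp
  [83,98): 15 bp
  [98,115): 17 bp
  [115,127): 12 bp
  [127,140): 13 bp
  [140,152): 12 bp
  [152,160): 8 bp
  [160,168): 8 bp
  [168,176): 8 bp
  [176,184): 8 bp
  [184,198): 14 bp
  [198,204): 6 bp
  [204,205): 1 bp

[1,6,8,8,8,8,8,8,8,9,9,11,12,12,13,13,14,15,17,17]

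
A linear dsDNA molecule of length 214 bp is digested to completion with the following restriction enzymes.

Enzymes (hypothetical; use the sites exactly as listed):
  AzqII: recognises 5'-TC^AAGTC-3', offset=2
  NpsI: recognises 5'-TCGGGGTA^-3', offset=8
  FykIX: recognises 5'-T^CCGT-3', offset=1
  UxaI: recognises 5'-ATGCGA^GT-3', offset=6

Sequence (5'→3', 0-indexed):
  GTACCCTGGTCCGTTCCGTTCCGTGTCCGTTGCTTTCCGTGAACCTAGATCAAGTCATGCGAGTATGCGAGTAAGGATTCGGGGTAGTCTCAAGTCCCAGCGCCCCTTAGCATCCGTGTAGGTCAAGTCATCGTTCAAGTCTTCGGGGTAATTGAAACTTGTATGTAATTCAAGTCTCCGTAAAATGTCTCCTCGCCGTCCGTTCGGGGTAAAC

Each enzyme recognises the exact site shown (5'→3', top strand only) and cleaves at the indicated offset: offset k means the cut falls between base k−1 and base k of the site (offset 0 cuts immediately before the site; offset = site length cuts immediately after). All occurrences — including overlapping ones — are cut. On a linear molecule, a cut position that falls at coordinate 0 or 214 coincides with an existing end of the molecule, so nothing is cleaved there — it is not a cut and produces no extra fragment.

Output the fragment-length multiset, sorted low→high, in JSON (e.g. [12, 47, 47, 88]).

[3,5,5,5,6,6,8,10,10,11,11,12,12,14,15,16,21,22,22]

Scan for sites:
  AzqII TCAAGTC/2: at [49, 89, 122, 134, 169] ⇒ [51, 91, 124, 136, 171]
  NpsI TCGGGGTA/8: at [78, 142, 203] ⇒ [86, 150, 211]
  FykIX TCCGT/1: at [9, 14, 19, 25, 35, 112, 176, 198] ⇒ [10, 15, 20, 26, 36, 113, 177, 199]
  UxaI ATGCGAGT/6: at [56, 64] ⇒ [62, 70]

All cut coordinates (distinct, sorted): [10, 15, 20, 26, 36, 51, 62, 70, 86, 91, 113, 124, 136, 150, 171, 177, 199, 211]

Fragments:
  [0,10): 10 bp
  [10,15): 5 bp
  [15,20): 5 bp
  [20,26): 6 bp
  [26,36): 10 bp
  [36,51): 15 bp
  [51,62): 11 bp
  [62,70): 8 bp
  [70,86): 16 bp
  [86,91): 5 bp
  [91,113): 22 bp
  [113,124): 11 bp
  [124,136): 12 bp
  [136,150): 14 bp
  [150,171): 21 bp
  [171,177): 6 bp
  [177,199): 22 bp
  [199,211): 12 bp
  [211,214): 3 bp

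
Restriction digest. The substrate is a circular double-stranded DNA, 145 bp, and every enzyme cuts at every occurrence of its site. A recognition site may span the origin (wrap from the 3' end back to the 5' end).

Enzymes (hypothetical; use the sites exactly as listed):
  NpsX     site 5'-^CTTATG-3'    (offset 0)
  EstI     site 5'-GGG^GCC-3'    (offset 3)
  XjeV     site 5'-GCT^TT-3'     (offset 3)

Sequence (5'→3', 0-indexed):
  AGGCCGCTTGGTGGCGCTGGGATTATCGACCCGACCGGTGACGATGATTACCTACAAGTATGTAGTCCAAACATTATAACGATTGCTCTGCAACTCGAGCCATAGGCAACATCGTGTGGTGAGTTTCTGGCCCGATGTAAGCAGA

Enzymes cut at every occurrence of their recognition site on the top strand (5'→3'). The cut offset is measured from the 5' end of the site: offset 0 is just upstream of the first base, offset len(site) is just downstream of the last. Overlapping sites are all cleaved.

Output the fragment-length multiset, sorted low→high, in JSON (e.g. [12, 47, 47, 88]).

Site scan:
  NpsX (CTTATG, off=0): no sites
  EstI (GGGGCC, off=3): no sites
  XjeV (GCTTT, off=3): no sites

All cut coordinates (distinct, sorted): ∅

Fragment lengths:
  no cuts → one circular fragment of 145 bp

[145]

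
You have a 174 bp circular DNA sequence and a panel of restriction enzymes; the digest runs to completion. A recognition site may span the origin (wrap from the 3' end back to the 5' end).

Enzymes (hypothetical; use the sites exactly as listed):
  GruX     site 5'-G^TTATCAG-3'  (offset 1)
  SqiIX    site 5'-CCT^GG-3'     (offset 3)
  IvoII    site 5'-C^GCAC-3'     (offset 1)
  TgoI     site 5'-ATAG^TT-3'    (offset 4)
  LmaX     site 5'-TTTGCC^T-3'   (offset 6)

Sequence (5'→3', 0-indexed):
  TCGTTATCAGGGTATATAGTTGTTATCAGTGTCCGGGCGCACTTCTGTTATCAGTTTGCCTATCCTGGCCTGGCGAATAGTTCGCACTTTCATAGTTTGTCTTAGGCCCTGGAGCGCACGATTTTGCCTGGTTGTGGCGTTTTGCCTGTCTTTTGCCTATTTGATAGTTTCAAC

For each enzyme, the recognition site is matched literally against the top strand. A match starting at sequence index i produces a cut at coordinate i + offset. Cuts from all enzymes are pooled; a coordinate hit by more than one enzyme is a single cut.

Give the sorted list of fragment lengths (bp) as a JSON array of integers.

[1,3,3,5,5,6,9,9,10,10,11,12,13,13,15,16,16,17]

Scan for sites:
  GruX (GTTATCAG, off=1): starts [2, 21, 46] → cuts [3, 22, 47]
  SqiIX (CCTGG, off=3): starts [63, 68, 107, 126] → cuts [66, 71, 110, 129]
  IvoII (CGCAC, off=1): starts [37, 82, 114] → cuts [38, 83, 115]
  TgoI (ATAGTT, off=4): starts [15, 76, 91, 163] → cuts [19, 80, 95, 167]
  LmaX (TTTGCCT, off=6): starts [54, 122, 140, 151] → cuts [60, 128, 146, 157]

All cut coordinates (distinct, sorted): [3, 19, 22, 38, 47, 60, 66, 71, 80, 83, 95, 110, 115, 128, 129, 146, 157, 167]

Fragment lengths:
  3→19: 16 bp
  19→22: 3 bp
  22→38: 16 bp
  38→47: 9 bp
  47→60: 13 bp
  60→66: 6 bp
  66→71: 5 bp
  71→80: 9 bp
  80→83: 3 bp
  83→95: 12 bp
  95→110: 15 bp
  110→115: 5 bp
  115→128: 13 bp
  128→129: 1 bp
  129→146: 17 bp
  146→157: 11 bp
  157→167: 10 bp
  167→3 (wrap): 174-167+3 = 10 bp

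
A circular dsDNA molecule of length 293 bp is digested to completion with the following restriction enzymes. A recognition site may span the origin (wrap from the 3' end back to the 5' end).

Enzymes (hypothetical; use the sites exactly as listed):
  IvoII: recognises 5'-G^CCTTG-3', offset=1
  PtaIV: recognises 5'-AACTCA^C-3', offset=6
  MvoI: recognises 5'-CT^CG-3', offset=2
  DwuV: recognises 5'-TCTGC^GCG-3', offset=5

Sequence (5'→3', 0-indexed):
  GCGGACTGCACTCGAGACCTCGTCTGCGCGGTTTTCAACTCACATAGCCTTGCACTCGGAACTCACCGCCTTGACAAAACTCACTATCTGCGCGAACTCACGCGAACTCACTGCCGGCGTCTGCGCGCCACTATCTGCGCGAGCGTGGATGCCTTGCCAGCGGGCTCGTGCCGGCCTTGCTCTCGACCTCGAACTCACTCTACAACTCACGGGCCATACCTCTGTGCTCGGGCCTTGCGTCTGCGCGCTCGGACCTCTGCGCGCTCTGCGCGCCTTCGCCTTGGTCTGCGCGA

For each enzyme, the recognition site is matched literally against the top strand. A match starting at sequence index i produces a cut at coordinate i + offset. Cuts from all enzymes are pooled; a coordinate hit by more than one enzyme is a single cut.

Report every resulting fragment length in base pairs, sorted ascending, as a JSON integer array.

Scan for sites:
  IvoII GCCTTG/1: at [46, 67, 150, 173, 231, 277] ⇒ [47, 68, 151, 174, 232, 278]
  PtaIV AACTCAC/6: at [36, 59, 77, 94, 104, 191, 203] ⇒ [42, 65, 83, 100, 110, 197, 209]
  MvoI CTCG/2: at [10, 18, 54, 164, 181, 187, 226, 247] ⇒ [12, 20, 56, 166, 183, 189, 228, 249]
  DwuV TCTGCGCG/5: at [22, 86, 119, 133, 239, 255, 264, 284] ⇒ [27, 91, 124, 138, 244, 260, 269, 289]

Pooled cuts: [12, 20, 27, 42, 47, 56, 65, 68, 83, 91, 100, 110, 124, 138, 151, 166, 174, 183, 189, 197, 209, 228, 232, 244, 249, 260, 269, 278, 289]

Fragments:
  12→20: 8 bp
  20→27: 7 bp
  27→42: 15 bp
  42→47: 5 bp
  47→56: 9 bp
  56→65: 9 bp
  65→68: 3 bp
  68→83: 15 bp
  83→91: 8 bp
  91→100: 9 bp
  100→110: 10 bp
  110→124: 14 bp
  124→138: 14 bp
  138→151: 13 bp
  151→166: 15 bp
  166→174: 8 bp
  174→183: 9 bp
  183→189: 6 bp
  189→197: 8 bp
  197→209: 12 bp
  209→228: 19 bp
  228→232: 4 bp
  232→244: 12 bp
  244→249: 5 bp
  249→260: 11 bp
  260→269: 9 bp
  269→278: 9 bp
  278→289: 11 bp
  289→12 (wrap): 293-289+12 = 16 bp

[3,4,5,5,6,7,8,8,8,8,9,9,9,9,9,9,10,11,11,12,12,13,14,14,15,15,15,16,19]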